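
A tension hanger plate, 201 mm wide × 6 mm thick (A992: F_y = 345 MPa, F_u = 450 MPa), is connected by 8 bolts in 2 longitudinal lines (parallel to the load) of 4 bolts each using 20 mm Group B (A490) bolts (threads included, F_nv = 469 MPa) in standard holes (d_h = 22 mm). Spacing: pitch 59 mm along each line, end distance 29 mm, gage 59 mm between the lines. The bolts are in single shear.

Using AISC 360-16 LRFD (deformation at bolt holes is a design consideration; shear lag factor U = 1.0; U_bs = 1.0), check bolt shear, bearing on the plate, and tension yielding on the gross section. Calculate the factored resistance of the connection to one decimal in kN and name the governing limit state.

Bolt shear: A_b = π(20)²/4 = 314.16 mm². φR_n = 0.75 × 469 × 314.16 × 8 × 1 = 884.0 kN.
Bearing (6 mm plate, F_u = 450 MPa): end bolts L_c = 29 − 22/2 = 18, R_n = min(1.2×18×6×450, 2.4×20×6×450) = 58.32 kN/bolt; interior L_c = 59 − 22 = 37, R_n = 119.88 kN/bolt. φR_n = 0.75 × (2×58.32 + 6×119.88) = 626.9 kN.
Tension yield (gross): A_g = 201×6 = 1206 mm². φR_n = 0.90 × 345 × 1206 = 374.5 kN.
Governing: min(884.0, 626.9, 374.5) = 374.5 kN → gross-section yield.

374.5 kN (gross-section yield governs)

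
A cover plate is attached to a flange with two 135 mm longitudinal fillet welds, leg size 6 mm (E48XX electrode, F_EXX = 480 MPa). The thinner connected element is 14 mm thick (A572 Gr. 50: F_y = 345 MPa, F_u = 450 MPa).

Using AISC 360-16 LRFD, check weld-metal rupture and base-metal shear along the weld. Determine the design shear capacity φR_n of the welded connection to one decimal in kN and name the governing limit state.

247.4 kN (weld metal governs)

Weld metal: throat = 0.707×6 = 4.242 mm, L = 2×135 = 270 mm. φR_n = 0.75 × 0.6 × 480 × 4.242 × 270 = 247.4 kN.
Base metal shear (14 mm plate): yield φR_n = 1.0×0.6×345×14×270 = 782.5 kN; rupture φR_n = 0.75×0.6×450×14×270 = 765.5 kN; take 765.5 kN (rupture).
Governing: min(247.4, 765.5) = 247.4 kN → weld metal.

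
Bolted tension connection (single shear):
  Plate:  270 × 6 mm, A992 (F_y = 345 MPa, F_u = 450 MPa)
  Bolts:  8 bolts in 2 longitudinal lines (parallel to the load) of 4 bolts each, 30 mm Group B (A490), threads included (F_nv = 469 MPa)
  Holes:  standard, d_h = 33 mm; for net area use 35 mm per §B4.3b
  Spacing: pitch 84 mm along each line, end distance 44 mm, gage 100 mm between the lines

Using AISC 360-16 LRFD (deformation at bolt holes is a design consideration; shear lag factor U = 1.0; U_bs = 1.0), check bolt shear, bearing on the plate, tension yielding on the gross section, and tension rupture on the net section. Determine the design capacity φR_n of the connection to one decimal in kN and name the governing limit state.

405.0 kN (net-section rupture governs)

Bolt shear: A_b = π(30)²/4 = 706.86 mm². φR_n = 0.75 × 469 × 706.86 × 8 × 1 = 1989.1 kN.
Bearing (6 mm plate, F_u = 450 MPa): end bolts L_c = 44 − 33/2 = 27.5, R_n = min(1.2×27.5×6×450, 2.4×30×6×450) = 89.1 kN/bolt; interior L_c = 84 − 33 = 51, R_n = 165.24 kN/bolt. φR_n = 0.75 × (2×89.1 + 6×165.24) = 877.2 kN.
Tension yield (gross): A_g = 270×6 = 1620 mm². φR_n = 0.90 × 345 × 1620 = 503.0 kN.
Tension rupture (net): A_n = (270 − 2×35)×6 = 1200 mm² (U = 1.0, A_e = A_n). φR_n = 0.75 × 450 × 1200 = 405.0 kN.
Governing: min(1989.1, 877.2, 503.0, 405.0) = 405.0 kN → net-section rupture.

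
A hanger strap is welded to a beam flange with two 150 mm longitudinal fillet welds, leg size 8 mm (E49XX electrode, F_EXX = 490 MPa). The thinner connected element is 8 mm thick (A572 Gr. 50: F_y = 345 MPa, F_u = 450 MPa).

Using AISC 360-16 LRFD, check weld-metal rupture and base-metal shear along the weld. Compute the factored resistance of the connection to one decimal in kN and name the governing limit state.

Weld metal: throat = 0.707×8 = 5.656 mm, L = 2×150 = 300 mm. φR_n = 0.75 × 0.6 × 490 × 5.656 × 300 = 374.1 kN.
Base metal shear (8 mm plate): yield φR_n = 1.0×0.6×345×8×300 = 496.8 kN; rupture φR_n = 0.75×0.6×450×8×300 = 486.0 kN; take 486.0 kN (rupture).
Governing: min(374.1, 486.0) = 374.1 kN → weld metal.

374.1 kN (weld metal governs)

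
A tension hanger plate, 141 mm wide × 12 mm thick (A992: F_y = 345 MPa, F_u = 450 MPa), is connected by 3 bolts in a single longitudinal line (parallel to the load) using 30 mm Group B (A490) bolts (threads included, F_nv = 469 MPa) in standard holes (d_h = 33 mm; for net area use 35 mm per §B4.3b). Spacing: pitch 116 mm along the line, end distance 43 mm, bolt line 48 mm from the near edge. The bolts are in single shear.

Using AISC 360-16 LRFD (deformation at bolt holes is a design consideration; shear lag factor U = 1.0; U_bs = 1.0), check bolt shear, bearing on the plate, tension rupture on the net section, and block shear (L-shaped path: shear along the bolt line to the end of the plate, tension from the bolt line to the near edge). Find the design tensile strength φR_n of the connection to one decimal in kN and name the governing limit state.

Bolt shear: A_b = π(30)²/4 = 706.86 mm². φR_n = 0.75 × 469 × 706.86 × 3 × 1 = 745.9 kN.
Bearing (12 mm plate, F_u = 450 MPa): end bolts L_c = 43 − 33/2 = 26.5, R_n = min(1.2×26.5×12×450, 2.4×30×12×450) = 171.72 kN/bolt; interior L_c = 116 − 33 = 83, R_n = 388.8 kN/bolt. φR_n = 0.75 × (1×171.72 + 2×388.8) = 712.0 kN.
Tension rupture (net): A_n = (141 − 1×35)×12 = 1272 mm² (U = 1.0, A_e = A_n). φR_n = 0.75 × 450 × 1272 = 429.3 kN.
Block shear: shear path 1×[43+2×116] = 1×275 mm, A_gv = 3300, A_nv = 1×(275 − 2.5×35)×12 = 2250 mm²; tension to near edge: (48 − 0.5×35)×12 = 366 mm². R_n = min(0.6×450×2250, 0.6×345×3300) + 1.0×450×366 = min(607.5, 683.1) + 164.7 = 772.2 kN. φR_n = 0.75 × 772.2 = 579.2 kN.
Governing: min(745.9, 712.0, 429.3, 579.2) = 429.3 kN → net-section rupture.

429.3 kN (net-section rupture governs)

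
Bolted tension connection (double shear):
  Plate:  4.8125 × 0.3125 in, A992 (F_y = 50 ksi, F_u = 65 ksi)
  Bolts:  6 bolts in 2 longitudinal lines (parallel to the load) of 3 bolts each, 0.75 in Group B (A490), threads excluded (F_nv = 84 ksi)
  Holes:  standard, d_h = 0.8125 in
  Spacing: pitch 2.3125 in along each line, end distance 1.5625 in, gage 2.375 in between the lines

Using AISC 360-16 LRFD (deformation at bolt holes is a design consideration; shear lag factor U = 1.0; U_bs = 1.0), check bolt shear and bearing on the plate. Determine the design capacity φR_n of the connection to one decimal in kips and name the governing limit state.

152.0 kips (bearing governs)

Bolt shear: A_b = π(0.75)²/4 = 0.44179 in². φR_n = 0.75 × 84 × 0.44179 × 6 × 2 = 334.0 kips.
Bearing (0.3125 in plate, F_u = 65 ksi): end bolts L_c = 1.5625 − 0.8125/2 = 1.15625, R_n = min(1.2×1.15625×0.3125×65, 2.4×0.75×0.3125×65) = 28.184 kips/bolt; interior L_c = 2.3125 − 0.8125 = 1.5, R_n = 36.563 kips/bolt. φR_n = 0.75 × (2×28.184 + 4×36.563) = 152.0 kips.
Governing: min(334.0, 152.0) = 152.0 kips → bearing.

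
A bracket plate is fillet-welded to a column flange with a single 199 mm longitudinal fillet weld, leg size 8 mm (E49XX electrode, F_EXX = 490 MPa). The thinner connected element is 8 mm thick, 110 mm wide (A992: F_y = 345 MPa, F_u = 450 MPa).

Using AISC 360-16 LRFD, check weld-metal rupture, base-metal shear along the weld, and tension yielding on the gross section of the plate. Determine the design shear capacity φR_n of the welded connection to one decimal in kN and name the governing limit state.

248.2 kN (weld metal governs)

Weld metal: throat = 0.707×8 = 5.656 mm, L = 199 mm. φR_n = 0.75 × 0.6 × 490 × 5.656 × 199 = 248.2 kN.
Base metal shear (8 mm plate): yield φR_n = 1.0×0.6×345×8×199 = 329.5 kN; rupture φR_n = 0.75×0.6×450×8×199 = 322.4 kN; take 322.4 kN (rupture).
Tension yield (gross): A_g = 110×8 = 880 mm². φR_n = 0.90 × 345 × 880 = 273.2 kN.
Governing: min(248.2, 322.4, 273.2) = 248.2 kN → weld metal.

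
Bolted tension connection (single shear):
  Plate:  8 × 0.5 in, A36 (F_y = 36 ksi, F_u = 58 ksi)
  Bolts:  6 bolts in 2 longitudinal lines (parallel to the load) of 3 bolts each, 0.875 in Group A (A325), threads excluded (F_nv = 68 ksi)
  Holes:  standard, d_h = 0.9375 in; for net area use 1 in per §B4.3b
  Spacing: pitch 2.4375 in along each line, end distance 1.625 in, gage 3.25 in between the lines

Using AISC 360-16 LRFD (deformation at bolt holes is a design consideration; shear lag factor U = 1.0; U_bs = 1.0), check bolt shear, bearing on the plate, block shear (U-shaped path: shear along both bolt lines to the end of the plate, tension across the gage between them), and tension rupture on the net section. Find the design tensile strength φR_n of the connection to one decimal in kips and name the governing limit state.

130.5 kips (net-section rupture governs)

Bolt shear: A_b = π(0.875)²/4 = 0.60132 in². φR_n = 0.75 × 68 × 0.60132 × 6 × 1 = 184.0 kips.
Bearing (0.5 in plate, F_u = 58 ksi): end bolts L_c = 1.625 − 0.9375/2 = 1.15625, R_n = min(1.2×1.15625×0.5×58, 2.4×0.875×0.5×58) = 40.238 kips/bolt; interior L_c = 2.4375 − 0.9375 = 1.5, R_n = 52.2 kips/bolt. φR_n = 0.75 × (2×40.238 + 4×52.2) = 217.0 kips.
Block shear: shear path 2×[1.625+2×2.4375] = 2×6.5 in, A_gv = 6.5, A_nv = 2×(6.5 − 2.5×1)×0.5 = 4 in²; tension across gage: (3.25 − 1×1)×0.5 = 1.125 in². R_n = min(0.6×58×4, 0.6×36×6.5) + 1.0×58×1.125 = min(139.2, 140.4) + 65.25 = 204.45 kips. φR_n = 0.75 × 204.45 = 153.3 kips.
Tension rupture (net): A_n = (8 − 2×1)×0.5 = 3 in² (U = 1.0, A_e = A_n). φR_n = 0.75 × 58 × 3 = 130.5 kips.
Governing: min(184.0, 217.0, 153.3, 130.5) = 130.5 kips → net-section rupture.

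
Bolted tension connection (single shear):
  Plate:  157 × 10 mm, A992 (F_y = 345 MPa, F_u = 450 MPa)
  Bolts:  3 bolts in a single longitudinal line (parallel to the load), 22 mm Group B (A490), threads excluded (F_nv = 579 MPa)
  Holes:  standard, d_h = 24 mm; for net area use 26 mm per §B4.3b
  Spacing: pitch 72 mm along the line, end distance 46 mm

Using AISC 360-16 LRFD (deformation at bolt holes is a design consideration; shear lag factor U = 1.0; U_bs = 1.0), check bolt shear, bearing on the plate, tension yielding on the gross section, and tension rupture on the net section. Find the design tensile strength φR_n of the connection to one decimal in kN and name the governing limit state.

442.1 kN (net-section rupture governs)

Bolt shear: A_b = π(22)²/4 = 380.13 mm². φR_n = 0.75 × 579 × 380.13 × 3 × 1 = 495.2 kN.
Bearing (10 mm plate, F_u = 450 MPa): end bolts L_c = 46 − 24/2 = 34, R_n = min(1.2×34×10×450, 2.4×22×10×450) = 183.6 kN/bolt; interior L_c = 72 − 24 = 48, R_n = 237.6 kN/bolt. φR_n = 0.75 × (1×183.6 + 2×237.6) = 494.1 kN.
Tension yield (gross): A_g = 157×10 = 1570 mm². φR_n = 0.90 × 345 × 1570 = 487.5 kN.
Tension rupture (net): A_n = (157 − 1×26)×10 = 1310 mm² (U = 1.0, A_e = A_n). φR_n = 0.75 × 450 × 1310 = 442.1 kN.
Governing: min(495.2, 494.1, 487.5, 442.1) = 442.1 kN → net-section rupture.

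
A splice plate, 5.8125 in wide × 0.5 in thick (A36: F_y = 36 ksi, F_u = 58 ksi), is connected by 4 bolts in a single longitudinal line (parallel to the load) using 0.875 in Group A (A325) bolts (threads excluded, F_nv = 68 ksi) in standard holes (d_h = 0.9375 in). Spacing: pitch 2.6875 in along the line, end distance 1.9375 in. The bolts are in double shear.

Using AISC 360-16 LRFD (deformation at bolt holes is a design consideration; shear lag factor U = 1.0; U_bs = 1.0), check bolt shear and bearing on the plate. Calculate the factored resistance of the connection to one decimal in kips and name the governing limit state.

175.4 kips (bearing governs)

Bolt shear: A_b = π(0.875)²/4 = 0.60132 in². φR_n = 0.75 × 68 × 0.60132 × 4 × 2 = 245.3 kips.
Bearing (0.5 in plate, F_u = 58 ksi): end bolts L_c = 1.9375 − 0.9375/2 = 1.46875, R_n = min(1.2×1.46875×0.5×58, 2.4×0.875×0.5×58) = 51.113 kips/bolt; interior L_c = 2.6875 − 0.9375 = 1.75, R_n = 60.9 kips/bolt. φR_n = 0.75 × (1×51.113 + 3×60.9) = 175.4 kips.
Governing: min(245.3, 175.4) = 175.4 kips → bearing.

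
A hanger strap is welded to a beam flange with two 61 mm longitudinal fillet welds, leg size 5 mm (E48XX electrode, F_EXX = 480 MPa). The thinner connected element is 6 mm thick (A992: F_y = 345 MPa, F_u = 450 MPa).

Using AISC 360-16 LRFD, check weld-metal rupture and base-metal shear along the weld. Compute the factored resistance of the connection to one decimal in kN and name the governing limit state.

Weld metal: throat = 0.707×5 = 3.535 mm, L = 2×61 = 122 mm. φR_n = 0.75 × 0.6 × 480 × 3.535 × 122 = 93.2 kN.
Base metal shear (6 mm plate): yield φR_n = 1.0×0.6×345×6×122 = 151.5 kN; rupture φR_n = 0.75×0.6×450×6×122 = 148.2 kN; take 148.2 kN (rupture).
Governing: min(93.2, 148.2) = 93.2 kN → weld metal.

93.2 kN (weld metal governs)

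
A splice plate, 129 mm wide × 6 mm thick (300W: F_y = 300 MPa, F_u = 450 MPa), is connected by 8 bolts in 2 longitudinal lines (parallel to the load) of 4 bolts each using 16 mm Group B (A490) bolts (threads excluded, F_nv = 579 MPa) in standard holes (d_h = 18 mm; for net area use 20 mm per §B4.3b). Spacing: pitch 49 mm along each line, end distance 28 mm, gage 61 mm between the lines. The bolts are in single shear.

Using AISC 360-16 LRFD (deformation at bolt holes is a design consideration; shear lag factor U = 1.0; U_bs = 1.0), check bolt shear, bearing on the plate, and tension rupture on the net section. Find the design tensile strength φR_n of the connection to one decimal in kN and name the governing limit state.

Bolt shear: A_b = π(16)²/4 = 201.06 mm². φR_n = 0.75 × 579 × 201.06 × 8 × 1 = 698.5 kN.
Bearing (6 mm plate, F_u = 450 MPa): end bolts L_c = 28 − 18/2 = 19, R_n = min(1.2×19×6×450, 2.4×16×6×450) = 61.56 kN/bolt; interior L_c = 49 − 18 = 31, R_n = 100.44 kN/bolt. φR_n = 0.75 × (2×61.56 + 6×100.44) = 544.3 kN.
Tension rupture (net): A_n = (129 − 2×20)×6 = 534 mm² (U = 1.0, A_e = A_n). φR_n = 0.75 × 450 × 534 = 180.2 kN.
Governing: min(698.5, 544.3, 180.2) = 180.2 kN → net-section rupture.

180.2 kN (net-section rupture governs)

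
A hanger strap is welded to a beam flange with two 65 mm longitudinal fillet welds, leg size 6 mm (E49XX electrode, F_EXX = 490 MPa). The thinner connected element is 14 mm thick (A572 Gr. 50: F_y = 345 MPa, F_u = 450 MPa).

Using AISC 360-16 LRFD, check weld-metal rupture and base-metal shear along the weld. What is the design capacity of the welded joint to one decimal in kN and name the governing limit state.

Weld metal: throat = 0.707×6 = 4.242 mm, L = 2×65 = 130 mm. φR_n = 0.75 × 0.6 × 490 × 4.242 × 130 = 121.6 kN.
Base metal shear (14 mm plate): yield φR_n = 1.0×0.6×345×14×130 = 376.7 kN; rupture φR_n = 0.75×0.6×450×14×130 = 368.6 kN; take 368.6 kN (rupture).
Governing: min(121.6, 368.6) = 121.6 kN → weld metal.

121.6 kN (weld metal governs)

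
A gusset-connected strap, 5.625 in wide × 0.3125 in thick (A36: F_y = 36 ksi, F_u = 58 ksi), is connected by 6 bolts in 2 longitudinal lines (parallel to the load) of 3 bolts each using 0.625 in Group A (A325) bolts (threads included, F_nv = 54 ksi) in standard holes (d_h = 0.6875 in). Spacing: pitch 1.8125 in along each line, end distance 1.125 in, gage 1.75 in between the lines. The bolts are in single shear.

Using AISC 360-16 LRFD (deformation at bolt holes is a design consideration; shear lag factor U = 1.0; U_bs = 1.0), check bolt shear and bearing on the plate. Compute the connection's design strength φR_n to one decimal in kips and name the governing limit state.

Bolt shear: A_b = π(0.625)²/4 = 0.3068 in². φR_n = 0.75 × 54 × 0.3068 × 6 × 1 = 74.6 kips.
Bearing (0.3125 in plate, F_u = 58 ksi): end bolts L_c = 1.125 − 0.6875/2 = 0.78125, R_n = min(1.2×0.78125×0.3125×58, 2.4×0.625×0.3125×58) = 16.992 kips/bolt; interior L_c = 1.8125 − 0.6875 = 1.125, R_n = 24.469 kips/bolt. φR_n = 0.75 × (2×16.992 + 4×24.469) = 98.9 kips.
Governing: min(74.6, 98.9) = 74.6 kips → bolt shear.

74.6 kips (bolt shear governs)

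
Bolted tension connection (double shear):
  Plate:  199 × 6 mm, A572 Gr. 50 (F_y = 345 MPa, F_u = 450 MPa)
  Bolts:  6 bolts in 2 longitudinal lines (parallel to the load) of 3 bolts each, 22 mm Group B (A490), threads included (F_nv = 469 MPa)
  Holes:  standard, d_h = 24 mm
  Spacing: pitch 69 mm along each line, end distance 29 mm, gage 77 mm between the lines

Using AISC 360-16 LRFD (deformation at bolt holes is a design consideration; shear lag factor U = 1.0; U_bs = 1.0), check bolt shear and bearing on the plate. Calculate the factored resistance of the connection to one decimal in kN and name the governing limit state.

Bolt shear: A_b = π(22)²/4 = 380.13 mm². φR_n = 0.75 × 469 × 380.13 × 6 × 2 = 1604.5 kN.
Bearing (6 mm plate, F_u = 450 MPa): end bolts L_c = 29 − 24/2 = 17, R_n = min(1.2×17×6×450, 2.4×22×6×450) = 55.08 kN/bolt; interior L_c = 69 − 24 = 45, R_n = 142.56 kN/bolt. φR_n = 0.75 × (2×55.08 + 4×142.56) = 510.3 kN.
Governing: min(1604.5, 510.3) = 510.3 kN → bearing.

510.3 kN (bearing governs)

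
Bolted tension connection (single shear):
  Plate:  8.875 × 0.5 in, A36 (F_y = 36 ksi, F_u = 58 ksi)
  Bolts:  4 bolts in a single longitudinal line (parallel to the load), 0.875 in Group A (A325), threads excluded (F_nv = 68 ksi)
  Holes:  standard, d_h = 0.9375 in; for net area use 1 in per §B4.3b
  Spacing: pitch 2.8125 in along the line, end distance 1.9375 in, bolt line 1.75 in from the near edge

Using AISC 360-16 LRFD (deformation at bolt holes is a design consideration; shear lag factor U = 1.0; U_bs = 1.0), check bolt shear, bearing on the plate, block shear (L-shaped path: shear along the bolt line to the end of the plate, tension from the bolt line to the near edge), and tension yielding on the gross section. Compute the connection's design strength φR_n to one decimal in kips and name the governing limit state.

Bolt shear: A_b = π(0.875)²/4 = 0.60132 in². φR_n = 0.75 × 68 × 0.60132 × 4 × 1 = 122.7 kips.
Bearing (0.5 in plate, F_u = 58 ksi): end bolts L_c = 1.9375 − 0.9375/2 = 1.46875, R_n = min(1.2×1.46875×0.5×58, 2.4×0.875×0.5×58) = 51.113 kips/bolt; interior L_c = 2.8125 − 0.9375 = 1.875, R_n = 60.9 kips/bolt. φR_n = 0.75 × (1×51.113 + 3×60.9) = 175.4 kips.
Block shear: shear path 1×[1.9375+3×2.8125] = 1×10.375 in, A_gv = 5.1875, A_nv = 1×(10.375 − 3.5×1)×0.5 = 3.4375 in²; tension to near edge: (1.75 − 0.5×1)×0.5 = 0.625 in². R_n = min(0.6×58×3.4375, 0.6×36×5.1875) + 1.0×58×0.625 = min(119.63, 112.05) + 36.25 = 148.3 kips. φR_n = 0.75 × 148.3 = 111.2 kips.
Tension yield (gross): A_g = 8.875×0.5 = 4.4375 in². φR_n = 0.90 × 36 × 4.4375 = 143.8 kips.
Governing: min(122.7, 175.4, 111.2, 143.8) = 111.2 kips → block shear.

111.2 kips (block shear governs)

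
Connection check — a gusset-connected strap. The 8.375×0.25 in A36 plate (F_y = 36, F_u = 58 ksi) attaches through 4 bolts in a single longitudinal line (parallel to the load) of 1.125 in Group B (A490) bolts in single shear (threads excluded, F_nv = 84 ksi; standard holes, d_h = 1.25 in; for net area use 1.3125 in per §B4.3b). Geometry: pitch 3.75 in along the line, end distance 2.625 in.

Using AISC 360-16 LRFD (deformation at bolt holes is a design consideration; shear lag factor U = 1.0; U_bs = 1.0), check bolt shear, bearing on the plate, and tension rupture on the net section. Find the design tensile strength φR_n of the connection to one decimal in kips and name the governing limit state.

76.8 kips (net-section rupture governs)

Bolt shear: A_b = π(1.125)²/4 = 0.99402 in². φR_n = 0.75 × 84 × 0.99402 × 4 × 1 = 250.5 kips.
Bearing (0.25 in plate, F_u = 58 ksi): end bolts L_c = 2.625 − 1.25/2 = 2, R_n = min(1.2×2×0.25×58, 2.4×1.125×0.25×58) = 34.8 kips/bolt; interior L_c = 3.75 − 1.25 = 2.5, R_n = 39.15 kips/bolt. φR_n = 0.75 × (1×34.8 + 3×39.15) = 114.2 kips.
Tension rupture (net): A_n = (8.375 − 1×1.3125)×0.25 = 1.7656 in² (U = 1.0, A_e = A_n). φR_n = 0.75 × 58 × 1.7656 = 76.8 kips.
Governing: min(250.5, 114.2, 76.8) = 76.8 kips → net-section rupture.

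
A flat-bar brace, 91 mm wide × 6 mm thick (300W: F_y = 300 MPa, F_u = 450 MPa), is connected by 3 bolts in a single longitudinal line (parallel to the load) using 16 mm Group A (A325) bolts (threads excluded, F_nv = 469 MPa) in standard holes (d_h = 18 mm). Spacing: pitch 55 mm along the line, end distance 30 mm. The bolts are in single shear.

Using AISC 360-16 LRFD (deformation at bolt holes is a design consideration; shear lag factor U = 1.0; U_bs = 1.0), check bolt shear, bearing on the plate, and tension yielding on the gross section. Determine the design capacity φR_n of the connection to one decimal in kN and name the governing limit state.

Bolt shear: A_b = π(16)²/4 = 201.06 mm². φR_n = 0.75 × 469 × 201.06 × 3 × 1 = 212.2 kN.
Bearing (6 mm plate, F_u = 450 MPa): end bolts L_c = 30 − 18/2 = 21, R_n = min(1.2×21×6×450, 2.4×16×6×450) = 68.04 kN/bolt; interior L_c = 55 − 18 = 37, R_n = 103.68 kN/bolt. φR_n = 0.75 × (1×68.04 + 2×103.68) = 206.6 kN.
Tension yield (gross): A_g = 91×6 = 546 mm². φR_n = 0.90 × 300 × 546 = 147.4 kN.
Governing: min(212.2, 206.6, 147.4) = 147.4 kN → gross-section yield.

147.4 kN (gross-section yield governs)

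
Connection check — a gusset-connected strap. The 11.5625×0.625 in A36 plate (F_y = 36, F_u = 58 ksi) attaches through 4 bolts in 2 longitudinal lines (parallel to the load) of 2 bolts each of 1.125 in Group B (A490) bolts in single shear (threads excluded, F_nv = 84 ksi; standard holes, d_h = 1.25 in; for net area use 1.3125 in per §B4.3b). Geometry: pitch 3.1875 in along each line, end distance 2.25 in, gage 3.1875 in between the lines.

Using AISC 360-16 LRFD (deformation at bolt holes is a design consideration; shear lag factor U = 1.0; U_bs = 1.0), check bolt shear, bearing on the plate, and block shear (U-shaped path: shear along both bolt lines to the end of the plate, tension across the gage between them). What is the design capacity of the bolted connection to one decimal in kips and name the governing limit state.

Bolt shear: A_b = π(1.125)²/4 = 0.99402 in². φR_n = 0.75 × 84 × 0.99402 × 4 × 1 = 250.5 kips.
Bearing (0.625 in plate, F_u = 58 ksi): end bolts L_c = 2.25 − 1.25/2 = 1.625, R_n = min(1.2×1.625×0.625×58, 2.4×1.125×0.625×58) = 70.688 kips/bolt; interior L_c = 3.1875 − 1.25 = 1.9375, R_n = 84.281 kips/bolt. φR_n = 0.75 × (2×70.688 + 2×84.281) = 232.5 kips.
Block shear: shear path 2×[2.25+1×3.1875] = 2×5.4375 in, A_gv = 6.7969, A_nv = 2×(5.4375 − 1.5×1.3125)×0.625 = 4.3359 in²; tension across gage: (3.1875 − 1×1.3125)×0.625 = 1.1719 in². R_n = min(0.6×58×4.3359, 0.6×36×6.7969) + 1.0×58×1.1719 = min(150.89, 146.81) + 67.97 = 214.78 kips. φR_n = 0.75 × 214.78 = 161.1 kips.
Governing: min(250.5, 232.5, 161.1) = 161.1 kips → block shear.

161.1 kips (block shear governs)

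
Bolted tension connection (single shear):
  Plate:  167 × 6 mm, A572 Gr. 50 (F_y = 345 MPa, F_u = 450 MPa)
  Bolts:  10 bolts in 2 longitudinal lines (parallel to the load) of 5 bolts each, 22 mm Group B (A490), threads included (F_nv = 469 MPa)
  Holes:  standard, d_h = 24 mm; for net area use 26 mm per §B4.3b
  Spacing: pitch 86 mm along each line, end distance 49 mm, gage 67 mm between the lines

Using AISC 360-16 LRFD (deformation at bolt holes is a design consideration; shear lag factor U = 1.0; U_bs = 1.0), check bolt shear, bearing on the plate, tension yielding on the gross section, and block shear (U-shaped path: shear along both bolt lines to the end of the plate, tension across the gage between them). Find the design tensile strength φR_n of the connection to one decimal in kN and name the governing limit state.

Bolt shear: A_b = π(22)²/4 = 380.13 mm². φR_n = 0.75 × 469 × 380.13 × 10 × 1 = 1337.1 kN.
Bearing (6 mm plate, F_u = 450 MPa): end bolts L_c = 49 − 24/2 = 37, R_n = min(1.2×37×6×450, 2.4×22×6×450) = 119.88 kN/bolt; interior L_c = 86 − 24 = 62, R_n = 142.56 kN/bolt. φR_n = 0.75 × (2×119.88 + 8×142.56) = 1035.2 kN.
Tension yield (gross): A_g = 167×6 = 1002 mm². φR_n = 0.90 × 345 × 1002 = 311.1 kN.
Block shear: shear path 2×[49+4×86] = 2×393 mm, A_gv = 4716, A_nv = 2×(393 − 4.5×26)×6 = 3312 mm²; tension across gage: (67 − 1×26)×6 = 246 mm². R_n = min(0.6×450×3312, 0.6×345×4716) + 1.0×450×246 = min(894.24, 976.21) + 110.7 = 1004.9 kN. φR_n = 0.75 × 1004.9 = 753.7 kN.
Governing: min(1337.1, 1035.2, 311.1, 753.7) = 311.1 kN → gross-section yield.

311.1 kN (gross-section yield governs)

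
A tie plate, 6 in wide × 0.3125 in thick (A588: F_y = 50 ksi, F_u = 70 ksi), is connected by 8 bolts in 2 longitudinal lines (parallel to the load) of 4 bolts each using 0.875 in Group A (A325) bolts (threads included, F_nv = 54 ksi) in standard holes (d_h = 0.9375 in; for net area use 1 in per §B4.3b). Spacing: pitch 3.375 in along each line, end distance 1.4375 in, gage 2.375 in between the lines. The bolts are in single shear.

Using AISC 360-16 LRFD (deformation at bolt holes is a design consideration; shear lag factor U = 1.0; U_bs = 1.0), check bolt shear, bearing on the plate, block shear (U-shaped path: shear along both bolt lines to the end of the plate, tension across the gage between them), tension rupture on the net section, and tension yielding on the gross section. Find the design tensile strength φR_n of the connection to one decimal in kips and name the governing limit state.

Bolt shear: A_b = π(0.875)²/4 = 0.60132 in². φR_n = 0.75 × 54 × 0.60132 × 8 × 1 = 194.8 kips.
Bearing (0.3125 in plate, F_u = 70 ksi): end bolts L_c = 1.4375 − 0.9375/2 = 0.96875, R_n = min(1.2×0.96875×0.3125×70, 2.4×0.875×0.3125×70) = 25.43 kips/bolt; interior L_c = 3.375 − 0.9375 = 2.4375, R_n = 45.938 kips/bolt. φR_n = 0.75 × (2×25.43 + 6×45.938) = 244.9 kips.
Block shear: shear path 2×[1.4375+3×3.375] = 2×11.5625 in, A_gv = 7.2266, A_nv = 2×(11.5625 − 3.5×1)×0.3125 = 5.0391 in²; tension across gage: (2.375 − 1×1)×0.3125 = 0.42969 in². R_n = min(0.6×70×5.0391, 0.6×50×7.2266) + 1.0×70×0.42969 = min(211.64, 216.8) + 30.078 = 241.72 kips. φR_n = 0.75 × 241.72 = 181.3 kips.
Tension rupture (net): A_n = (6 − 2×1)×0.3125 = 1.25 in² (U = 1.0, A_e = A_n). φR_n = 0.75 × 70 × 1.25 = 65.6 kips.
Tension yield (gross): A_g = 6×0.3125 = 1.875 in². φR_n = 0.90 × 50 × 1.875 = 84.4 kips.
Governing: min(194.8, 244.9, 181.3, 65.6, 84.4) = 65.6 kips → net-section rupture.

65.6 kips (net-section rupture governs)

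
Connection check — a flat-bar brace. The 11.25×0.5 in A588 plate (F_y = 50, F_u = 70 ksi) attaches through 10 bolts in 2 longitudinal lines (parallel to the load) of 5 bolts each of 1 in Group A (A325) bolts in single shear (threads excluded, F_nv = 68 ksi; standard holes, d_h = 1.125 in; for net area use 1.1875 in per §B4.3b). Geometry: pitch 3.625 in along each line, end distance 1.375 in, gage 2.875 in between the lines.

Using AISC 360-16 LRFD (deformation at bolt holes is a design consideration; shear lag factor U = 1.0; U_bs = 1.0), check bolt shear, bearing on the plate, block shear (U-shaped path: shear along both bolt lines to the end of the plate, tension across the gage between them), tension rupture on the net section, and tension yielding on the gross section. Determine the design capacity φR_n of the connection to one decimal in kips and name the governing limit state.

233.0 kips (net-section rupture governs)

Bolt shear: A_b = π(1)²/4 = 0.7854 in². φR_n = 0.75 × 68 × 0.7854 × 10 × 1 = 400.6 kips.
Bearing (0.5 in plate, F_u = 70 ksi): end bolts L_c = 1.375 − 1.125/2 = 0.8125, R_n = min(1.2×0.8125×0.5×70, 2.4×1×0.5×70) = 34.125 kips/bolt; interior L_c = 3.625 − 1.125 = 2.5, R_n = 84 kips/bolt. φR_n = 0.75 × (2×34.125 + 8×84) = 555.2 kips.
Block shear: shear path 2×[1.375+4×3.625] = 2×15.875 in, A_gv = 15.875, A_nv = 2×(15.875 − 4.5×1.1875)×0.5 = 10.531 in²; tension across gage: (2.875 − 1×1.1875)×0.5 = 0.84375 in². R_n = min(0.6×70×10.531, 0.6×50×15.875) + 1.0×70×0.84375 = min(442.3, 476.25) + 59.063 = 501.36 kips. φR_n = 0.75 × 501.36 = 376.0 kips.
Tension rupture (net): A_n = (11.25 − 2×1.1875)×0.5 = 4.4375 in² (U = 1.0, A_e = A_n). φR_n = 0.75 × 70 × 4.4375 = 233.0 kips.
Tension yield (gross): A_g = 11.25×0.5 = 5.625 in². φR_n = 0.90 × 50 × 5.625 = 253.1 kips.
Governing: min(400.6, 555.2, 376.0, 233.0, 253.1) = 233.0 kips → net-section rupture.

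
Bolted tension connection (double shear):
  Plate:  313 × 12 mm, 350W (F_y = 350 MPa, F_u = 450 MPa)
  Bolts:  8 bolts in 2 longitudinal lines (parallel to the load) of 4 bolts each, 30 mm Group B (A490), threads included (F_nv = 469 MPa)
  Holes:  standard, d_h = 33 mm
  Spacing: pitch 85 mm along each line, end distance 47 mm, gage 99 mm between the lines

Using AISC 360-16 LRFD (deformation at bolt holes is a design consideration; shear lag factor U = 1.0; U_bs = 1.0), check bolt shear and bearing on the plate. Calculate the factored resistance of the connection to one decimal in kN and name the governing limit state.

Bolt shear: A_b = π(30)²/4 = 706.86 mm². φR_n = 0.75 × 469 × 706.86 × 8 × 2 = 3978.2 kN.
Bearing (12 mm plate, F_u = 450 MPa): end bolts L_c = 47 − 33/2 = 30.5, R_n = min(1.2×30.5×12×450, 2.4×30×12×450) = 197.64 kN/bolt; interior L_c = 85 − 33 = 52, R_n = 336.96 kN/bolt. φR_n = 0.75 × (2×197.64 + 6×336.96) = 1812.8 kN.
Governing: min(3978.2, 1812.8) = 1812.8 kN → bearing.

1812.8 kN (bearing governs)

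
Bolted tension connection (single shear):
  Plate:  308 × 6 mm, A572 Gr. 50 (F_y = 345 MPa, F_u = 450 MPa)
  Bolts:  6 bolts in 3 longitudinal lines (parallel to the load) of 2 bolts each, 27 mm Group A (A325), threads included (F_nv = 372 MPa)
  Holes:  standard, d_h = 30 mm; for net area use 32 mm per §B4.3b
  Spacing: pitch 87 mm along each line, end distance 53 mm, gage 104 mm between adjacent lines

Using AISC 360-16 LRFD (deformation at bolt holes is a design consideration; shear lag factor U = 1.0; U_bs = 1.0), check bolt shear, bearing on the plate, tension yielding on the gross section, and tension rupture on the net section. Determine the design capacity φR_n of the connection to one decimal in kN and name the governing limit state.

Bolt shear: A_b = π(27)²/4 = 572.56 mm². φR_n = 0.75 × 372 × 572.56 × 6 × 1 = 958.5 kN.
Bearing (6 mm plate, F_u = 450 MPa): end bolts L_c = 53 − 30/2 = 38, R_n = min(1.2×38×6×450, 2.4×27×6×450) = 123.12 kN/bolt; interior L_c = 87 − 30 = 57, R_n = 174.96 kN/bolt. φR_n = 0.75 × (3×123.12 + 3×174.96) = 670.7 kN.
Tension yield (gross): A_g = 308×6 = 1848 mm². φR_n = 0.90 × 345 × 1848 = 573.8 kN.
Tension rupture (net): A_n = (308 − 3×32)×6 = 1272 mm² (U = 1.0, A_e = A_n). φR_n = 0.75 × 450 × 1272 = 429.3 kN.
Governing: min(958.5, 670.7, 573.8, 429.3) = 429.3 kN → net-section rupture.

429.3 kN (net-section rupture governs)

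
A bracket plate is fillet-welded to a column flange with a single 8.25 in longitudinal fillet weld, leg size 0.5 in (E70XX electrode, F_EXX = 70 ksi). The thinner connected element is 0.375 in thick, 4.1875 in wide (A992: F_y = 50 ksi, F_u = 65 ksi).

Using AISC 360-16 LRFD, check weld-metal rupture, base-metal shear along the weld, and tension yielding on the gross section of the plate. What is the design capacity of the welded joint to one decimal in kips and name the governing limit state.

Weld metal: throat = 0.707×0.5 = 0.3535 in, L = 8.25 in. φR_n = 0.75 × 0.6 × 70 × 0.3535 × 8.25 = 91.9 kips.
Base metal shear (0.375 in plate): yield φR_n = 1.0×0.6×50×0.375×8.25 = 92.8 kips; rupture φR_n = 0.75×0.6×65×0.375×8.25 = 90.5 kips; take 90.5 kips (rupture).
Tension yield (gross): A_g = 4.1875×0.375 = 1.5703 in². φR_n = 0.90 × 50 × 1.5703 = 70.7 kips.
Governing: min(91.9, 90.5, 70.7) = 70.7 kips → gross-section yield.

70.7 kips (gross-section yield governs)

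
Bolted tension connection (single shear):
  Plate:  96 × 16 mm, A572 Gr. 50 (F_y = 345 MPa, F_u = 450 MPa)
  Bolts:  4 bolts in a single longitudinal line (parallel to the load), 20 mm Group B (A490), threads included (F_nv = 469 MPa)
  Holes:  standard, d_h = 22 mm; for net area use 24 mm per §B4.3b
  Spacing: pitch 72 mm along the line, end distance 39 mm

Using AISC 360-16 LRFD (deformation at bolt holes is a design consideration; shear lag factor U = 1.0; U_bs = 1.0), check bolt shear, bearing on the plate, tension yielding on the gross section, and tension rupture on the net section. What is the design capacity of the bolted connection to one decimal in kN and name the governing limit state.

Bolt shear: A_b = π(20)²/4 = 314.16 mm². φR_n = 0.75 × 469 × 314.16 × 4 × 1 = 442.0 kN.
Bearing (16 mm plate, F_u = 450 MPa): end bolts L_c = 39 − 22/2 = 28, R_n = min(1.2×28×16×450, 2.4×20×16×450) = 241.92 kN/bolt; interior L_c = 72 − 22 = 50, R_n = 345.6 kN/bolt. φR_n = 0.75 × (1×241.92 + 3×345.6) = 959.0 kN.
Tension yield (gross): A_g = 96×16 = 1536 mm². φR_n = 0.90 × 345 × 1536 = 476.9 kN.
Tension rupture (net): A_n = (96 − 1×24)×16 = 1152 mm² (U = 1.0, A_e = A_n). φR_n = 0.75 × 450 × 1152 = 388.8 kN.
Governing: min(442.0, 959.0, 476.9, 388.8) = 388.8 kN → net-section rupture.

388.8 kN (net-section rupture governs)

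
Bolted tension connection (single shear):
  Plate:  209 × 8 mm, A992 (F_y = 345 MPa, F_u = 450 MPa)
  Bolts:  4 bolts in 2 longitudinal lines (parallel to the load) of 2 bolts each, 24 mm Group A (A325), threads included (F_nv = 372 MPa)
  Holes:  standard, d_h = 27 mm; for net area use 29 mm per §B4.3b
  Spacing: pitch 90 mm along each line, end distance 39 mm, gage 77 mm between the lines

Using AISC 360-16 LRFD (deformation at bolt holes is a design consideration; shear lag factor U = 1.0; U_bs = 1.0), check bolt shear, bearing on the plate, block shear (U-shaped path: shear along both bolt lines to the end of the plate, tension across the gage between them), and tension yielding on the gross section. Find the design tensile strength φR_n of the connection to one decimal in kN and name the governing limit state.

Bolt shear: A_b = π(24)²/4 = 452.39 mm². φR_n = 0.75 × 372 × 452.39 × 4 × 1 = 504.9 kN.
Bearing (8 mm plate, F_u = 450 MPa): end bolts L_c = 39 − 27/2 = 25.5, R_n = min(1.2×25.5×8×450, 2.4×24×8×450) = 110.16 kN/bolt; interior L_c = 90 − 27 = 63, R_n = 207.36 kN/bolt. φR_n = 0.75 × (2×110.16 + 2×207.36) = 476.3 kN.
Block shear: shear path 2×[39+1×90] = 2×129 mm, A_gv = 2064, A_nv = 2×(129 − 1.5×29)×8 = 1368 mm²; tension across gage: (77 − 1×29)×8 = 384 mm². R_n = min(0.6×450×1368, 0.6×345×2064) + 1.0×450×384 = min(369.36, 427.25) + 172.8 = 542.16 kN. φR_n = 0.75 × 542.16 = 406.6 kN.
Tension yield (gross): A_g = 209×8 = 1672 mm². φR_n = 0.90 × 345 × 1672 = 519.2 kN.
Governing: min(504.9, 476.3, 406.6, 519.2) = 406.6 kN → block shear.

406.6 kN (block shear governs)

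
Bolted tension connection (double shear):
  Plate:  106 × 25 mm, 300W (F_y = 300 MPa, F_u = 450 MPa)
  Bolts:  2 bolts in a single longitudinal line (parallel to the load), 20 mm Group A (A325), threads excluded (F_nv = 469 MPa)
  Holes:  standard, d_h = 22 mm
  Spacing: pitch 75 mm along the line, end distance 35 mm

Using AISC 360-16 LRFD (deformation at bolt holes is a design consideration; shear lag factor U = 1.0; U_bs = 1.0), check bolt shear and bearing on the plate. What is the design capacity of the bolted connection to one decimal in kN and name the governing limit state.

Bolt shear: A_b = π(20)²/4 = 314.16 mm². φR_n = 0.75 × 469 × 314.16 × 2 × 2 = 442.0 kN.
Bearing (25 mm plate, F_u = 450 MPa): end bolts L_c = 35 − 22/2 = 24, R_n = min(1.2×24×25×450, 2.4×20×25×450) = 324 kN/bolt; interior L_c = 75 − 22 = 53, R_n = 540 kN/bolt. φR_n = 0.75 × (1×324 + 1×540) = 648.0 kN.
Governing: min(442.0, 648.0) = 442.0 kN → bolt shear.

442.0 kN (bolt shear governs)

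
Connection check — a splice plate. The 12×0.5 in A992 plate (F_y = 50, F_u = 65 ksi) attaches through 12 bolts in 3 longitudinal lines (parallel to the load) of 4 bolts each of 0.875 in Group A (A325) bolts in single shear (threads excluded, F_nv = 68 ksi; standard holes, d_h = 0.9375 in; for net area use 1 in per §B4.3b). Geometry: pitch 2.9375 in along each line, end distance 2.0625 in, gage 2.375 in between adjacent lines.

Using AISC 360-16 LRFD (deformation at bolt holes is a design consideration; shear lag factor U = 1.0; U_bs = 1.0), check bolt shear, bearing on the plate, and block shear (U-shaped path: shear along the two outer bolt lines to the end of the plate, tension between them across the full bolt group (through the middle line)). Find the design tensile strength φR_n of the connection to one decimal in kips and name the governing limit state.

282.8 kips (block shear governs)

Bolt shear: A_b = π(0.875)²/4 = 0.60132 in². φR_n = 0.75 × 68 × 0.60132 × 12 × 1 = 368.0 kips.
Bearing (0.5 in plate, F_u = 65 ksi): end bolts L_c = 2.0625 − 0.9375/2 = 1.59375, R_n = min(1.2×1.59375×0.5×65, 2.4×0.875×0.5×65) = 62.156 kips/bolt; interior L_c = 2.9375 − 0.9375 = 2, R_n = 68.25 kips/bolt. φR_n = 0.75 × (3×62.156 + 9×68.25) = 600.5 kips.
Block shear: shear path 2×[2.0625+3×2.9375] = 2×10.875 in, A_gv = 10.875, A_nv = 2×(10.875 − 3.5×1)×0.5 = 7.375 in²; tension across gage: (4.75 − 2×1)×0.5 = 1.375 in². R_n = min(0.6×65×7.375, 0.6×50×10.875) + 1.0×65×1.375 = min(287.63, 326.25) + 89.375 = 377.01 kips. φR_n = 0.75 × 377.01 = 282.8 kips.
Governing: min(368.0, 600.5, 282.8) = 282.8 kips → block shear.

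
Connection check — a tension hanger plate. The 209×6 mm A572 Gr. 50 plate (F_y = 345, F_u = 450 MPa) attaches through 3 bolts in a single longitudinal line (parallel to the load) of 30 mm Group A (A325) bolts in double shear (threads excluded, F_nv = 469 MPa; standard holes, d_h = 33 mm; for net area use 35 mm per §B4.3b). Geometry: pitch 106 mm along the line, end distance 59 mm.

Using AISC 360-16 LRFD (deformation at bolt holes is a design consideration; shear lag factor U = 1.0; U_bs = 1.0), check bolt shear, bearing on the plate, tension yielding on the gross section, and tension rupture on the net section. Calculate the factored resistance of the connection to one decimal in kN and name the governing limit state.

Bolt shear: A_b = π(30)²/4 = 706.86 mm². φR_n = 0.75 × 469 × 706.86 × 3 × 2 = 1491.8 kN.
Bearing (6 mm plate, F_u = 450 MPa): end bolts L_c = 59 − 33/2 = 42.5, R_n = min(1.2×42.5×6×450, 2.4×30×6×450) = 137.7 kN/bolt; interior L_c = 106 − 33 = 73, R_n = 194.4 kN/bolt. φR_n = 0.75 × (1×137.7 + 2×194.4) = 394.9 kN.
Tension yield (gross): A_g = 209×6 = 1254 mm². φR_n = 0.90 × 345 × 1254 = 389.4 kN.
Tension rupture (net): A_n = (209 − 1×35)×6 = 1044 mm² (U = 1.0, A_e = A_n). φR_n = 0.75 × 450 × 1044 = 352.4 kN.
Governing: min(1491.8, 394.9, 389.4, 352.4) = 352.4 kN → net-section rupture.

352.4 kN (net-section rupture governs)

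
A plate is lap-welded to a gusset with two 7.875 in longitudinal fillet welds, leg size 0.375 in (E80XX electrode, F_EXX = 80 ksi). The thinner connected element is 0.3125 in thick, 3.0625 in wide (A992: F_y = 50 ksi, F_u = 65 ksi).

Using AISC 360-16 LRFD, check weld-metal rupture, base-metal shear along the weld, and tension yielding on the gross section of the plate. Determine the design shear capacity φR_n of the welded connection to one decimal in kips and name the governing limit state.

Weld metal: throat = 0.707×0.375 = 0.26513 in, L = 2×7.875 = 15.75 in. φR_n = 0.75 × 0.6 × 80 × 0.26513 × 15.75 = 150.3 kips.
Base metal shear (0.3125 in plate): yield φR_n = 1.0×0.6×50×0.3125×15.75 = 147.7 kips; rupture φR_n = 0.75×0.6×65×0.3125×15.75 = 144.0 kips; take 144.0 kips (rupture).
Tension yield (gross): A_g = 3.0625×0.3125 = 0.95703 in². φR_n = 0.90 × 50 × 0.95703 = 43.1 kips.
Governing: min(150.3, 144.0, 43.1) = 43.1 kips → gross-section yield.

43.1 kips (gross-section yield governs)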